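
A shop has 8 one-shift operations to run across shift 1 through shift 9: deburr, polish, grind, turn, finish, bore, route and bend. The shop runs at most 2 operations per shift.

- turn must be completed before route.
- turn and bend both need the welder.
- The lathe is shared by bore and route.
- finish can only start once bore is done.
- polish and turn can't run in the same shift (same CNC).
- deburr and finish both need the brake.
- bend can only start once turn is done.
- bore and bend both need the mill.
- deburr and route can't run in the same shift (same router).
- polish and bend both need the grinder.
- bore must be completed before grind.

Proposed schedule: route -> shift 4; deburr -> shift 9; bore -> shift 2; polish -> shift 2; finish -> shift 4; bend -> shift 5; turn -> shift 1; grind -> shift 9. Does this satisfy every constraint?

bore and bend both need the mill — holds.
bore must be completed before grind — holds.
The shop runs at most 2 operations per shift — holds.
polish and bend both need the grinder — holds.
bend can only start once turn is done — holds.
deburr and finish both need the brake — holds.
finish can only start once bore is done — holds.
polish and turn can't run in the same shift (same CNC) — holds.
turn and bend both need the welder — holds.
deburr and route can't run in the same shift (same router) — holds.
The lathe is shared by bore and route — holds.
turn must be completed before route — holds.

Valid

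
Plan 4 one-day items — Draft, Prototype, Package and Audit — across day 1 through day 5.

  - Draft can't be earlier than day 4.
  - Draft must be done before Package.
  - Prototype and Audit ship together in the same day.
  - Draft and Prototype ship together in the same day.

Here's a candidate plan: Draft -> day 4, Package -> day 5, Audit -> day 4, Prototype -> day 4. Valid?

Draft can't be earlier than day 4 — holds.
Prototype and Audit ship together in the same day — holds.
Draft and Prototype ship together in the same day — holds.
Draft must be done before Package — holds.

Valid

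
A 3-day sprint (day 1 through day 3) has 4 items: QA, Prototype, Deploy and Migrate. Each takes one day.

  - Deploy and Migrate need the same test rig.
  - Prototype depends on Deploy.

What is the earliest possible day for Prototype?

day 2

Precedence pushes Prototype to at least day 2.
Prototype at day 2 is achievable: QA=day 1, Deploy=day 1, Migrate=day 2, Prototype=day 2.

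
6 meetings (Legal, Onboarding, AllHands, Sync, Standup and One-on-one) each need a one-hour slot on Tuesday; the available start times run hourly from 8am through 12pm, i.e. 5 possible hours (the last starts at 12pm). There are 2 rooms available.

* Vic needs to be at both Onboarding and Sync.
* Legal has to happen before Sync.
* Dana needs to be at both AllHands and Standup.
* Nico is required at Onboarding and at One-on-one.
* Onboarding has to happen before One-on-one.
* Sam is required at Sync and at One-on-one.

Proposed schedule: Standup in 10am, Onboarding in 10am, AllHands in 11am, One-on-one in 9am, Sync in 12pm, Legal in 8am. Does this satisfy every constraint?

Invalid. Onboarding has to happen before One-on-one.

Vic needs to be at both Onboarding and Sync — holds.
Dana needs to be at both AllHands and Standup — holds.
Sam is required at Sync and at One-on-one — holds.
There are 2 rooms available — holds.
Onboarding has to happen before One-on-one — violated.
Nico is required at Onboarding and at One-on-one — holds.
Legal has to happen before Sync — holds.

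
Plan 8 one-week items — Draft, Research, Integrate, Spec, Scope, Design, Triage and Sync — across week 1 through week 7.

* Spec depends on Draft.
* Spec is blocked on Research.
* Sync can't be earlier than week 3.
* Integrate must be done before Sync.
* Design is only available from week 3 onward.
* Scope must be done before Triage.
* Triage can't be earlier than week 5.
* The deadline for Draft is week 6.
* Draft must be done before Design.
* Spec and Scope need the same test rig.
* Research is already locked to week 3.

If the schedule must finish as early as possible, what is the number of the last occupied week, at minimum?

The precedence chain requires at least 2 distinct weeks.
Triage can't be placed before week 5, so the schedule must run through at least week 5.
5 works (last occupied week: week 5): for example Draft in week 1; Spec in week 4; Triage in week 5; Sync in week 3; Integrate in week 1; Design in week 3; Research in week 3; Scope in week 1.

week 5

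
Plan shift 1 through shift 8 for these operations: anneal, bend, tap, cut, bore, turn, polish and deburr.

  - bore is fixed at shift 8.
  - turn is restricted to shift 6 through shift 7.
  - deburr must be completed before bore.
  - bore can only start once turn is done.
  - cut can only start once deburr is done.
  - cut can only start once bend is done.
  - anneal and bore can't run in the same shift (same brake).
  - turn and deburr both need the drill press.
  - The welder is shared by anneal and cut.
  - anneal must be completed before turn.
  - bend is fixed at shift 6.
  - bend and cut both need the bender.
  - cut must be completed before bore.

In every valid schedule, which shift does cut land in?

shift 7

bend is fixed at shift 6 and must come before cut, so cut is at least shift 7.
bore is fixed at shift 8 and must come after cut, so cut is at most shift 7.
So cut must be shift 7.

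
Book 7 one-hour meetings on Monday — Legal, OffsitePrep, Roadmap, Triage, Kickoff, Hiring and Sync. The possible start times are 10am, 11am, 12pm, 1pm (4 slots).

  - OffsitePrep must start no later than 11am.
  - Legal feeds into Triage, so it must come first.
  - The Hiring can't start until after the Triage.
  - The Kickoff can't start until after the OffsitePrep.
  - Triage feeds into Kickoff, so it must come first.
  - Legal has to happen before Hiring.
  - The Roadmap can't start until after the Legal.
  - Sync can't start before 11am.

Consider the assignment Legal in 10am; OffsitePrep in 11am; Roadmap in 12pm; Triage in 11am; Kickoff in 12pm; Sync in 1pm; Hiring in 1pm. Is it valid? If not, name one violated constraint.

Legal has to happen before Hiring — holds.
Legal feeds into Triage, so it must come first — holds.
OffsitePrep must start no later than 11am — holds.
The Roadmap can't start until after the Legal — holds.
Triage feeds into Kickoff, so it must come first — holds.
Sync can't start before 11am — holds.
The Hiring can't start until after the Triage — holds.
The Kickoff can't start until after the OffsitePrep — holds.

Yes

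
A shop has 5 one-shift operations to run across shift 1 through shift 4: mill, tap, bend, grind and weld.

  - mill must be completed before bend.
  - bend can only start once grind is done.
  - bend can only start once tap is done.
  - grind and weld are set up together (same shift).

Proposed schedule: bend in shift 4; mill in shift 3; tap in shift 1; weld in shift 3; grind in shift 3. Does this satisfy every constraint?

grind and weld are set up together (same shift) — holds.
bend can only start once tap is done — holds.
mill must be completed before bend — holds.
bend can only start once grind is done — holds.

Valid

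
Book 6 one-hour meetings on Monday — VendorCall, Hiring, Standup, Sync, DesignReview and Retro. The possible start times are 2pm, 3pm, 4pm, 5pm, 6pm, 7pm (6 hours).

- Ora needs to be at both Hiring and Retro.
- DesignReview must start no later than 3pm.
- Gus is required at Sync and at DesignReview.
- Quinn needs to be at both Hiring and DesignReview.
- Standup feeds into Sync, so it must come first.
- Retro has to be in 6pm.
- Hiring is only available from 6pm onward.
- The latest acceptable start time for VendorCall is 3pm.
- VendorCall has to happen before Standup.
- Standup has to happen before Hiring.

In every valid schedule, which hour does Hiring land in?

7pm

Hiring's window is 6pm–7pm.
Retro is fixed at 6pm, and Hiring can't share a hour with Retro.
So Hiring must be 7pm.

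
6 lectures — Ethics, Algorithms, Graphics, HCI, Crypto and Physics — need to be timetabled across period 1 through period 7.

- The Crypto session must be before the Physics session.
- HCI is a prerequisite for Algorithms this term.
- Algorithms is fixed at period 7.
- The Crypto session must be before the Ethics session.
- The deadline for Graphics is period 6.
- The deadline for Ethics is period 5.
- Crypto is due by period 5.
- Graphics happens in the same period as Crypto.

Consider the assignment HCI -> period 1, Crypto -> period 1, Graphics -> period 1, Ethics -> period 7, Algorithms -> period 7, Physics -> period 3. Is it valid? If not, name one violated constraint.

Graphics happens in the same period as Crypto — holds.
The Crypto session must be before the Ethics session — holds.
The deadline for Ethics is period 5 — violated.
The Crypto session must be before the Physics session — holds.
Crypto is due by period 5 — holds.
HCI is a prerequisite for Algorithms this term — holds.
The deadline for Graphics is period 6 — holds.
Algorithms is fixed at period 7 — holds.

No. The deadline for Ethics is period 5 is not satisfied.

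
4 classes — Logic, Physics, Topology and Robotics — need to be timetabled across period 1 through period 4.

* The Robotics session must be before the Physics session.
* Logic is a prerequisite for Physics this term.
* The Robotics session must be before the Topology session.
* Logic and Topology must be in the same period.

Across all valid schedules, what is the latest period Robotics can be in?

Downstream work caps Robotics at period 2.
Robotics at period 2 is achievable: Physics -> period 4, Topology -> period 3, Logic -> period 3, Robotics -> period 2.

period 2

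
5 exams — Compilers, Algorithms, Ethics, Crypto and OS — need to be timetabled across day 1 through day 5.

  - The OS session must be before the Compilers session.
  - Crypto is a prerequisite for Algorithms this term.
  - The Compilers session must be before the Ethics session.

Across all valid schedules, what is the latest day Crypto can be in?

day 4

Downstream work caps Crypto at day 4.
Crypto at day 4 is achievable: Algorithms=day 5, Ethics=day 3, Compilers=day 2, Crypto=day 4, OS=day 1.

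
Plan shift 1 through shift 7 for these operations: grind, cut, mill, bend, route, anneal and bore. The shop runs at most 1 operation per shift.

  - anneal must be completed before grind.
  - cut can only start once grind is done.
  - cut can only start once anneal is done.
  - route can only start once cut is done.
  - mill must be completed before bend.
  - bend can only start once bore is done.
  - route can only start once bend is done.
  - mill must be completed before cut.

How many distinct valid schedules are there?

35

Splitting on grind: it can be shift 2 (5), shift 3 (10), shift 4 (12), shift 5 (8). Listing each branch's schedules as (cut, mill, bend, route, anneal, bore) by shift number:
grind=shift 2: (4,3,6,7,1,5) (5,3,6,7,1,4) (5,4,6,7,1,3) (6,3,5,7,1,4) (6,4,5,7,1,3) — 5.
grind=shift 3: (4,1,6,7,2,5) (4,2,6,7,1,5) (5,1,6,7,2,4) (5,2,6,7,1,4) (5,4,6,7,1,2) (5,4,6,7,2,1) (6,1,5,7,2,4) (6,2,5,7,1,4) (6,4,5,7,1,2) (6,4,5,7,2,1) — 10.
grind=shift 4: (5,1,6,7,2,3) (5,1,6,7,3,2) (5,2,6,7,1,3) (5,2,6,7,3,1) (5,3,6,7,1,2) (5,3,6,7,2,1) (6,1,5,7,2,3) (6,1,5,7,3,2) (6,2,5,7,1,3) (6,2,5,7,3,1) (6,3,5,7,1,2) (6,3,5,7,2,1) — 12.
grind=shift 5: (6,1,3,7,4,2) (6,1,4,7,2,3) (6,1,4,7,3,2) (6,2,3,7,4,1) (6,2,4,7,1,3) (6,2,4,7,3,1) (6,3,4,7,1,2) (6,3,4,7,2,1) — 8.
Summing: 5 + 10 + 12 + 8 = 35.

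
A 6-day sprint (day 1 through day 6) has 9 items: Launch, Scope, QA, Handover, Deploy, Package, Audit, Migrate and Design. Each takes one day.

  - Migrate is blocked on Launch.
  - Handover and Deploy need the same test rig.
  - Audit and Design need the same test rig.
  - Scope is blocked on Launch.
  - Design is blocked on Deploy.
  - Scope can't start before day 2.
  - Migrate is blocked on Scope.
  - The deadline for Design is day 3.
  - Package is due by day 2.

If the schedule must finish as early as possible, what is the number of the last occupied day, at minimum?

day 3

The precedence chain requires at least 3 distinct days.
3 works (last occupied day: day 3): for example Package -> day 1; Migrate -> day 3; Design -> day 2; QA -> day 1; Handover -> day 2; Audit -> day 1; Deploy -> day 1; Launch -> day 1; Scope -> day 2.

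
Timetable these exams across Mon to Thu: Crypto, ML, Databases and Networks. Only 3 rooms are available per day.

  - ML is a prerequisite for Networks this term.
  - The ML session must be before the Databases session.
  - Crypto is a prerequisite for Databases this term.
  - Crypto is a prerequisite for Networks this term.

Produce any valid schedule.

ML -> Mon; Databases -> Tue; Networks -> Tue; Crypto -> Mon

Checking: Crypto(Mon) before Databases(Tue); ML(Mon) before Databases(Tue); Crypto(Mon) before Networks(Tue); ML(Mon) before Networks(Tue); max 2 per day (cap 3).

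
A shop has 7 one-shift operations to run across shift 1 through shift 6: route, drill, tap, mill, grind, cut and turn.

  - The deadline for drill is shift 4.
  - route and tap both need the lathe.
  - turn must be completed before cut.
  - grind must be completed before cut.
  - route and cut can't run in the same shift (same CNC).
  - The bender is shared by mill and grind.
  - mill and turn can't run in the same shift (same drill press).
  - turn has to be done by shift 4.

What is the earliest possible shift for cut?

Precedence pushes cut to at least shift 2.
cut at shift 2 is achievable: route in shift 1, grind in shift 1, cut in shift 2, turn in shift 1, drill in shift 1, tap in shift 2, mill in shift 2.

shift 2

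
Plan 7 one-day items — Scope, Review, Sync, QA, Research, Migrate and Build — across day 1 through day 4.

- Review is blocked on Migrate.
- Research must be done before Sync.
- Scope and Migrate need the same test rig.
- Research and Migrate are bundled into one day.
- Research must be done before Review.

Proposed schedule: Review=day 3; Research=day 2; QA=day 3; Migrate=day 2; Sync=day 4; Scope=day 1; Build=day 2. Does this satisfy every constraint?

Scope and Migrate need the same test rig — holds.
Review is blocked on Migrate — holds.
Research must be done before Review — holds.
Research must be done before Sync — holds.
Research and Migrate are bundled into one day — holds.

Valid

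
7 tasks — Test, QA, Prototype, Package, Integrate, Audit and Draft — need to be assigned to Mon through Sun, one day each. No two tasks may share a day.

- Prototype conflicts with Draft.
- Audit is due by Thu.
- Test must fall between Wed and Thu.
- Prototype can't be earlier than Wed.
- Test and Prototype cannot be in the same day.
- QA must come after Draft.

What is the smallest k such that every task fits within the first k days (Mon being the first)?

The precedence chain requires at least 2 distinct days.
With at most 1 per day and 7 tasks, at least 7 days are needed.
Test can't be placed before Wed — that is day 3 counting from Mon — so the schedule must run through at least 3 days.
7 works (last occupied day: Sun): for example Draft in Tue; Prototype in Thu; QA in Fri; Audit in Mon; Package in Sat; Test in Wed; Integrate in Sun.

7 days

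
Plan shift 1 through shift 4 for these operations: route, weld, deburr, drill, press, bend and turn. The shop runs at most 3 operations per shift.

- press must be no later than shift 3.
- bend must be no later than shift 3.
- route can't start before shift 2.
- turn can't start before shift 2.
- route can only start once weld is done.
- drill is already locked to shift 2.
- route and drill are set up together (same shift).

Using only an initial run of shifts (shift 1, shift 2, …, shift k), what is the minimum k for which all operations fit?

The precedence chain requires at least 2 distinct shifts.
With at most 3 per shift and 7 operations, at least 3 shifts are needed.
3 works (last occupied shift: shift 3): for example route -> shift 2; turn -> shift 2; weld -> shift 1; drill -> shift 2; press -> shift 1; deburr -> shift 1; bend -> shift 3.

3 shifts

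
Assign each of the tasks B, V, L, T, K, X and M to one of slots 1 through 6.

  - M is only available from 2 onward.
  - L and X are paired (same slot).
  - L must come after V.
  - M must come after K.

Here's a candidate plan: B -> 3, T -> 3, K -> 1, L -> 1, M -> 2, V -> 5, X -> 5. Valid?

No — it violates: L must come after V

M is only available from 2 onward — holds.
L must come after V — violated.
L and X are paired (same slot) — violated.
M must come after K — holds.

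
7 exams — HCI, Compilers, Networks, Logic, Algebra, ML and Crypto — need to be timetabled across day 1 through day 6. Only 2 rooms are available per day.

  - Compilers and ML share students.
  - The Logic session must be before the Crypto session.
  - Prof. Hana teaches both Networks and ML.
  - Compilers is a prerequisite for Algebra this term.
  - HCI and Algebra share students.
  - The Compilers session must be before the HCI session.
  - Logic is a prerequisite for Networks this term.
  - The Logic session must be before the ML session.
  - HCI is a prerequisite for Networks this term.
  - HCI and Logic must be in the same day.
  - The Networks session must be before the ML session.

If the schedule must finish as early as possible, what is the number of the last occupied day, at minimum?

day 4

The precedence chain requires at least 4 distinct days.
With at most 2 per day and 7 exams, at least 4 days are needed.
4 works (last occupied day: day 4): for example Networks in day 3; Compilers in day 1; Algebra in day 3; Logic in day 2; ML in day 4; HCI in day 2; Crypto in day 4.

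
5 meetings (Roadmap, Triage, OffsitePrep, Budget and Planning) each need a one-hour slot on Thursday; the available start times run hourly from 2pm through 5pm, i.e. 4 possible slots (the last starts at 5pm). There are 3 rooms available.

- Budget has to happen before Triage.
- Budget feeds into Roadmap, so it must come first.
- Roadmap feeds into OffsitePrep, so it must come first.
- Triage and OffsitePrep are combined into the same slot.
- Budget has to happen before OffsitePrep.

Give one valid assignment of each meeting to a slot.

Roadmap=3pm; Triage=4pm; OffsitePrep=4pm; Planning=2pm; Budget=2pm

Checking: Budget(2pm) before Triage(4pm); Budget(2pm) before OffsitePrep(4pm); Budget(2pm) before Roadmap(3pm); Roadmap(3pm) before OffsitePrep(4pm); Triage = OffsitePrep = 4pm; max 2 per slot (cap 3).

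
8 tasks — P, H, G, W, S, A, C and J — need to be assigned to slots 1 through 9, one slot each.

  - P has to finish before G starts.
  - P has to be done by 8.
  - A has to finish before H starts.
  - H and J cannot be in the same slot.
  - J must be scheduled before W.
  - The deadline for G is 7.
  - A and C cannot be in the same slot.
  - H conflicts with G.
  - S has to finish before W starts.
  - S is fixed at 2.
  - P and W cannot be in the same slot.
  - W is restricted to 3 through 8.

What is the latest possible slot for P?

P's own window allows nothing later than 8; downstream work caps P at 6.
P at 6 is achievable: W in 3; C in 2; A in 1; P in 6; G in 7; S in 2; J in 1; H in 2.

6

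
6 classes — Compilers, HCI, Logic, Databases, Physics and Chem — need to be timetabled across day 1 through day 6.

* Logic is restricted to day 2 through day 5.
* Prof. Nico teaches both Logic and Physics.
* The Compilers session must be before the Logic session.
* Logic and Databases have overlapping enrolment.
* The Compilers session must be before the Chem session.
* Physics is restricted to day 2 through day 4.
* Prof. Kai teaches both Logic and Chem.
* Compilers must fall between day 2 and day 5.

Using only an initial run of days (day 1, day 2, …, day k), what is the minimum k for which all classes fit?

4 days

The precedence chain requires at least 2 distinct days.
Propagating the time windows through the other constraints, Logic can't land before day 3, so the schedule must run through at least day 3.
Could 3 days be enough, i.e. nothing placed later than day 3? No: Compilers's window within 3 days is {day 2, day 3}; Logic's window within 3 days is {day 2, day 3}; Chem must come after Compilers (at day 2 or later) → {day 3}; Compilers must come before Chem (at day 3 or earlier) → {day 2}; Logic must come after Compilers (at day 2 or later) → {day 3}; Chem can't share with Logic (day 3) → nothing is left.
So 3 days is not enough.
4 works (last occupied day: day 4): for example Databases in day 1; HCI in day 1; Logic in day 3; Compilers in day 2; Chem in day 4; Physics in day 2.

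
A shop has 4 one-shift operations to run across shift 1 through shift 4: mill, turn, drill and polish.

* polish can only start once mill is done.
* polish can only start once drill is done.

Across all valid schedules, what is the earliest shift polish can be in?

shift 2

Precedence pushes polish to at least shift 2.
polish at shift 2 is achievable: mill -> shift 1; turn -> shift 1; polish -> shift 2; drill -> shift 1.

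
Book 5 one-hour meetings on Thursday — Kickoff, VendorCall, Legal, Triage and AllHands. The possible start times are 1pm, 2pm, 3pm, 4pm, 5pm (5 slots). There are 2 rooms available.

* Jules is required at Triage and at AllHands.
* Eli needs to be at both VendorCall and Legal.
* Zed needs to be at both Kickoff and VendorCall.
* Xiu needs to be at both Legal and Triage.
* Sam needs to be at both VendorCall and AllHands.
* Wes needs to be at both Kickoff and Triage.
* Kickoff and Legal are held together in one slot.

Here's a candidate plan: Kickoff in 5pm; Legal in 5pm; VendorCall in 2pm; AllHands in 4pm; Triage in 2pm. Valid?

Eli needs to be at both VendorCall and Legal — holds.
Jules is required at Triage and at AllHands — holds.
There are 2 rooms available — holds.
Xiu needs to be at both Legal and Triage — holds.
Wes needs to be at both Kickoff and Triage — holds.
Sam needs to be at both VendorCall and AllHands — holds.
Kickoff and Legal are held together in one slot — holds.
Zed needs to be at both Kickoff and VendorCall — holds.

Yes, all constraints hold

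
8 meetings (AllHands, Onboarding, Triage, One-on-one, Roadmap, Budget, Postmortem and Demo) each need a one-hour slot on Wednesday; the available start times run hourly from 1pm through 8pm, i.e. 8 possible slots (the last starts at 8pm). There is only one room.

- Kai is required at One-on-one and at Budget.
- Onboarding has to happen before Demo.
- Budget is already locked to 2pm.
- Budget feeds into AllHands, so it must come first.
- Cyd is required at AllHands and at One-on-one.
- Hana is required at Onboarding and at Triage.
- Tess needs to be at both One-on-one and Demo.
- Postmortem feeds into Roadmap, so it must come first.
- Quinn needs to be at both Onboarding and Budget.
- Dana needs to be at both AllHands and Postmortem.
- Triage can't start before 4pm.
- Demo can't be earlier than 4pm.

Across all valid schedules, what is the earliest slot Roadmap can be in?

3pm

Precedence pushes Roadmap to at least 2pm.
Roadmap at 3pm is achievable: Roadmap in 3pm; Budget in 2pm; Onboarding in 4pm; AllHands in 7pm; Triage in 6pm; Postmortem in 1pm; Demo in 5pm; One-on-one in 8pm.
Nothing earlier works — the conflict and capacity constraints rule out every slot before 3pm.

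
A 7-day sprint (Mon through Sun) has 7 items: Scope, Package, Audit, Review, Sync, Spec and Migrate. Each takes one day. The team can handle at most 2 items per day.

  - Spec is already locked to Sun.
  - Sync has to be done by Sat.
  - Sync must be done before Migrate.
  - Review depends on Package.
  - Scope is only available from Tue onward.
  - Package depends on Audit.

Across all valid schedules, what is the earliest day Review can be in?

Wed

Precedence pushes Review to at least Wed.
Review at Wed is achievable: Spec -> Sun, Package -> Tue, Audit -> Mon, Migrate -> Wed, Scope -> Tue, Sync -> Mon, Review -> Wed.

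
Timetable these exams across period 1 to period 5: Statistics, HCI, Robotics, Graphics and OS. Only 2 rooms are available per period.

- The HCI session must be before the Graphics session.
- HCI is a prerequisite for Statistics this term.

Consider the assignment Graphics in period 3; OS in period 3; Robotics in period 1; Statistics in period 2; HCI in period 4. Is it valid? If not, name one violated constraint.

The HCI session must be before the Graphics session — violated.
Only 2 rooms are available per period — holds.
HCI is a prerequisite for Statistics this term — violated.

No — it violates: HCI is a prerequisite for Statistics this term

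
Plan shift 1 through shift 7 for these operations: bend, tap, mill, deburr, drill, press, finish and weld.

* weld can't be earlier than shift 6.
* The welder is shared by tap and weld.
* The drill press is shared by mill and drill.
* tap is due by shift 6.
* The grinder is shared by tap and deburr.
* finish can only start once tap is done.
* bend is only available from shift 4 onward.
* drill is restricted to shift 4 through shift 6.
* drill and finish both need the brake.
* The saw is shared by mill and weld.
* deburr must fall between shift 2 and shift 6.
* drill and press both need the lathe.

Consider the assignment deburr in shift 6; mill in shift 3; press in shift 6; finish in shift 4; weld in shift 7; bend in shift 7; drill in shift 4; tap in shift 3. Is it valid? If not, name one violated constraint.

The saw is shared by mill and weld — holds.
drill and finish both need the brake — violated.
drill and press both need the lathe — holds.
weld can't be earlier than shift 6 — holds.
The drill press is shared by mill and drill — holds.
tap is due by shift 6 — holds.
The welder is shared by tap and weld — holds.
The grinder is shared by tap and deburr — holds.
deburr must fall between shift 2 and shift 6 — holds.
finish can only start once tap is done — holds.
drill is restricted to shift 4 through shift 6 — holds.
bend is only available from shift 4 onward — holds.

Invalid. drill and finish both need the brake.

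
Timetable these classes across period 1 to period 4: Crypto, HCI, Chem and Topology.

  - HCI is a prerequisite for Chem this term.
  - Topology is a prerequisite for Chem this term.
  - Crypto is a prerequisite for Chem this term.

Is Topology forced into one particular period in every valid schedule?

Topology can be period 1 (e.g. Crypto -> period 1; Topology -> period 1; Chem -> period 2; HCI -> period 1) or period 2 (e.g. HCI -> period 1, Crypto -> period 1, Chem -> period 3, Topology -> period 2).

No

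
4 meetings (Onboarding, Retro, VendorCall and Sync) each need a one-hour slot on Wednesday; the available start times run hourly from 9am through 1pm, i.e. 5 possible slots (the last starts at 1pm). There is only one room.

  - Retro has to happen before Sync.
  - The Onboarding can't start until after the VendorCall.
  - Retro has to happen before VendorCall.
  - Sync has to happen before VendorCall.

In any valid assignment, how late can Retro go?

10am

Downstream work caps Retro at 10am.
Retro at 10am is achievable: Retro=10am, Sync=11am, VendorCall=12pm, Onboarding=1pm.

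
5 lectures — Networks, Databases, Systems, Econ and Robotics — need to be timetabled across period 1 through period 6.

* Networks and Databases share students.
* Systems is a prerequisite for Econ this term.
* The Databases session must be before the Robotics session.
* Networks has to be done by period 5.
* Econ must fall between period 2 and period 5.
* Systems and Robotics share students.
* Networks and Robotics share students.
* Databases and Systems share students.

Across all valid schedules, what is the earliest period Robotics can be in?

period 2

Precedence pushes Robotics to at least period 2.
Robotics at period 2 is achievable: Robotics in period 2; Networks in period 3; Systems in period 3; Econ in period 4; Databases in period 1.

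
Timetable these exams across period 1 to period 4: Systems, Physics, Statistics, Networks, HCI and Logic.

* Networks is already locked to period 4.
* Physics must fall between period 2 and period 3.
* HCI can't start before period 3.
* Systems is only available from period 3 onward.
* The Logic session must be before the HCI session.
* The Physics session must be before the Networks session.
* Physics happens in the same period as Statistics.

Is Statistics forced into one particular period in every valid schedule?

Statistics can be period 2 (e.g. Logic in period 1; Statistics in period 2; Systems in period 3; Networks in period 4; Physics in period 2; HCI in period 3) or period 3 (e.g. Physics=period 3; Networks=period 4; HCI=period 3; Statistics=period 3; Systems=period 3; Logic=period 1).

No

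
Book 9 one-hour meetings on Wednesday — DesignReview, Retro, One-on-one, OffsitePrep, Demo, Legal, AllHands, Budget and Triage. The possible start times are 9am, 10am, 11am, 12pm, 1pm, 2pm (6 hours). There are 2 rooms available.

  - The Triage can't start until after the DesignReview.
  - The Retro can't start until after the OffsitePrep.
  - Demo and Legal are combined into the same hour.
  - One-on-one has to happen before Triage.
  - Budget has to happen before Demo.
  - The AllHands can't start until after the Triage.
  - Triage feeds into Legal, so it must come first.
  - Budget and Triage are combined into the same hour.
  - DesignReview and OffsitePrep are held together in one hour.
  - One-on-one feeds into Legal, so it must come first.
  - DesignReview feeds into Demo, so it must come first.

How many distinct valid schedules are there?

54

Splitting on DesignReview: it can be 9am (30), 10am (20), 11am (4). Listing each branch's schedules as (Retro, One-on-one, OffsitePrep, Demo, Legal, AllHands, Budget, Triage):
DesignReview=9am: (10am,10am,9am,12pm,12pm,1pm,11am,11am) (10am,10am,9am,12pm,12pm,2pm,11am,11am) (10am,10am,9am,1pm,1pm,12pm,11am,11am) (10am,10am,9am,1pm,1pm,2pm,11am,11am) (10am,10am,9am,1pm,1pm,2pm,12pm,12pm) (10am,10am,9am,2pm,2pm,12pm,11am,11am) (10am,10am,9am,2pm,2pm,1pm,11am,11am) (10am,10am,9am,2pm,2pm,1pm,12pm,12pm) (10am,11am,9am,1pm,1pm,2pm,12pm,12pm) (10am,11am,9am,2pm,2pm,1pm,12pm,12pm) (11am,10am,9am,1pm,1pm,2pm,12pm,12pm) (11am,10am,9am,2pm,2pm,1pm,12pm,12pm) (11am,11am,9am,1pm,1pm,2pm,12pm,12pm) (11am,11am,9am,2pm,2pm,1pm,12pm,12pm) (12pm,10am,9am,1pm,1pm,12pm,11am,11am) (12pm,10am,9am,1pm,1pm,2pm,11am,11am) (12pm,10am,9am,2pm,2pm,12pm,11am,11am) (12pm,10am,9am,2pm,2pm,1pm,11am,11am) (1pm,10am,9am,12pm,12pm,1pm,11am,11am) (1pm,10am,9am,12pm,12pm,2pm,11am,11am) (1pm,10am,9am,2pm,2pm,12pm,11am,11am) (1pm,10am,9am,2pm,2pm,1pm,11am,11am) (1pm,10am,9am,2pm,2pm,1pm,12pm,12pm) (1pm,11am,9am,2pm,2pm,1pm,12pm,12pm) (2pm,10am,9am,12pm,12pm,1pm,11am,11am) (2pm,10am,9am,12pm,12pm,2pm,11am,11am) (2pm,10am,9am,1pm,1pm,12pm,11am,11am) (2pm,10am,9am,1pm,1pm,2pm,11am,11am) (2pm,10am,9am,1pm,1pm,2pm,12pm,12pm) (2pm,11am,9am,1pm,1pm,2pm,12pm,12pm) — 30.
DesignReview=10am: (11am,9am,10am,1pm,1pm,2pm,12pm,12pm) (11am,9am,10am,2pm,2pm,1pm,12pm,12pm) (11am,11am,10am,1pm,1pm,2pm,12pm,12pm) (11am,11am,10am,2pm,2pm,1pm,12pm,12pm) (12pm,9am,10am,1pm,1pm,12pm,11am,11am) (12pm,9am,10am,1pm,1pm,2pm,11am,11am) (12pm,9am,10am,2pm,2pm,12pm,11am,11am) (12pm,9am,10am,2pm,2pm,1pm,11am,11am) (1pm,9am,10am,12pm,12pm,1pm,11am,11am) (1pm,9am,10am,12pm,12pm,2pm,11am,11am) (1pm,9am,10am,2pm,2pm,12pm,11am,11am) (1pm,9am,10am,2pm,2pm,1pm,11am,11am) (1pm,9am,10am,2pm,2pm,1pm,12pm,12pm) (1pm,11am,10am,2pm,2pm,1pm,12pm,12pm) (2pm,9am,10am,12pm,12pm,1pm,11am,11am) (2pm,9am,10am,12pm,12pm,2pm,11am,11am) (2pm,9am,10am,1pm,1pm,12pm,11am,11am) (2pm,9am,10am,1pm,1pm,2pm,11am,11am) (2pm,9am,10am,1pm,1pm,2pm,12pm,12pm) (2pm,11am,10am,1pm,1pm,2pm,12pm,12pm) — 20.
DesignReview=11am: (1pm,9am,11am,2pm,2pm,1pm,12pm,12pm) (1pm,10am,11am,2pm,2pm,1pm,12pm,12pm) (2pm,9am,11am,1pm,1pm,2pm,12pm,12pm) (2pm,10am,11am,1pm,1pm,2pm,12pm,12pm) — 4.
Summing: 30 + 20 + 4 = 54.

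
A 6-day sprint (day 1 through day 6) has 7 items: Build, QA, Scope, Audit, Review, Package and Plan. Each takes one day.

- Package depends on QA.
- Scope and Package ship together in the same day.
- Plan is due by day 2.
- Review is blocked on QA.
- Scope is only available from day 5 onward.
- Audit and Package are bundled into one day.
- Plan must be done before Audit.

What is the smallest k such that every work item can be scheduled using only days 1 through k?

5 days

The precedence chain requires at least 2 distinct days.
Scope can't be placed before day 5, so the schedule must run through at least day 5.
5 works (last occupied day: day 5): for example Scope=day 5; Plan=day 1; QA=day 1; Build=day 1; Audit=day 5; Package=day 5; Review=day 2.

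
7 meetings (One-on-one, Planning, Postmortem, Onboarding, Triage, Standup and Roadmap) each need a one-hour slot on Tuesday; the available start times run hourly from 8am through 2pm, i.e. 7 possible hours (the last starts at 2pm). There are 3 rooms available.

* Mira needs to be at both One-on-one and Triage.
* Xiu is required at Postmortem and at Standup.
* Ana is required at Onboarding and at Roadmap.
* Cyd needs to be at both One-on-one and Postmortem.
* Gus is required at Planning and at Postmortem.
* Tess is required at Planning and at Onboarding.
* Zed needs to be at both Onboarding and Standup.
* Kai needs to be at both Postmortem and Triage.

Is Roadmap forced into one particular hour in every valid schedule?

No

Roadmap can be 8am (e.g. Postmortem -> 9am, Standup -> 10am, Triage -> 10am, One-on-one -> 8am, Roadmap -> 8am, Onboarding -> 9am, Planning -> 8am) or 9am (e.g. Standup in 8am, One-on-one in 8am, Postmortem in 9am, Onboarding in 10am, Planning in 8am, Triage in 10am, Roadmap in 9am).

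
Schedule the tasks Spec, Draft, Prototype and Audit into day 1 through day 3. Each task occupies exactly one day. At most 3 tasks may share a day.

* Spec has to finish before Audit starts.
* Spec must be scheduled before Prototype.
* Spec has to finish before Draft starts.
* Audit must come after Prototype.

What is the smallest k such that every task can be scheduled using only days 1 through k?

3

The precedence chain requires at least 3 distinct days.
With at most 3 per day and 4 tasks, at least 2 days are needed.
3 works (last occupied day: day 3): for example Spec in day 1; Draft in day 2; Prototype in day 2; Audit in day 3.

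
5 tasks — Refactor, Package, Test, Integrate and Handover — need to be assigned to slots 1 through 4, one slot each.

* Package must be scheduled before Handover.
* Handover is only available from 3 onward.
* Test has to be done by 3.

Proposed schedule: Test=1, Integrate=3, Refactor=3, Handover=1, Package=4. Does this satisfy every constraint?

Invalid. Package must be scheduled before Handover.

Package must be scheduled before Handover — violated.
Handover is only available from 3 onward — violated.
Test has to be done by 3 — holds.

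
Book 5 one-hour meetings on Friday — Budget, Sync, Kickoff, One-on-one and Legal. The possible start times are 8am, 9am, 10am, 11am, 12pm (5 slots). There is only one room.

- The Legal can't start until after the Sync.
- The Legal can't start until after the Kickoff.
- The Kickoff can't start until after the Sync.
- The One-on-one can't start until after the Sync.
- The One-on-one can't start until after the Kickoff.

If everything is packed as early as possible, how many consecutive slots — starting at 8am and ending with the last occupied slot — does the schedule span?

5 slots

The precedence chain requires at least 3 distinct slots.
With at most 1 per slot and 5 meetings, at least 5 slots are needed.
5 works (last occupied slot: 12pm): for example Kickoff=9am, Sync=8am, Budget=12pm, Legal=11am, One-on-one=10am.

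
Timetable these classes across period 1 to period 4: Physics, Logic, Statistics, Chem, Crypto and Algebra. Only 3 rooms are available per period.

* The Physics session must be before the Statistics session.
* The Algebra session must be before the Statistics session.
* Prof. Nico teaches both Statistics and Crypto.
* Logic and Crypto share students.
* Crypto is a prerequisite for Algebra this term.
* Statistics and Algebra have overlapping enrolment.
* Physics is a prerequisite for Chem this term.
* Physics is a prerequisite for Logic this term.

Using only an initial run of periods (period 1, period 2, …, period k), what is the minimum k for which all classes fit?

3 periods

The precedence chain requires at least 3 distinct periods.
With at most 3 per period and 6 classes, at least 2 periods are needed.
3 works (last occupied period: period 3): for example Crypto in period 1, Algebra in period 2, Chem in period 2, Physics in period 1, Statistics in period 3, Logic in period 2.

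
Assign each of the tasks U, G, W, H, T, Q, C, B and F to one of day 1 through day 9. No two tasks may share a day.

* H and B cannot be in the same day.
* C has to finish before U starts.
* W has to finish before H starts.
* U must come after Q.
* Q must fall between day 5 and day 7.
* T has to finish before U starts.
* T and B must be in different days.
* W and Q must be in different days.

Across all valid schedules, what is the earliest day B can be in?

day 1

B at day 1 is achievable: W in day 2, U in day 6, C in day 4, H in day 7, G in day 8, Q in day 5, T in day 3, F in day 9, B in day 1.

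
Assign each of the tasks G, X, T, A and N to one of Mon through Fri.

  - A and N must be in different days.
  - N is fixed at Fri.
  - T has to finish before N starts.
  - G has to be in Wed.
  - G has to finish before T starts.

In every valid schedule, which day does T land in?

G is fixed at Wed and must come before T, so T is at least Thu.
N is fixed at Fri and must come after T, so T is at most Thu.
So T must be Thu.

Thu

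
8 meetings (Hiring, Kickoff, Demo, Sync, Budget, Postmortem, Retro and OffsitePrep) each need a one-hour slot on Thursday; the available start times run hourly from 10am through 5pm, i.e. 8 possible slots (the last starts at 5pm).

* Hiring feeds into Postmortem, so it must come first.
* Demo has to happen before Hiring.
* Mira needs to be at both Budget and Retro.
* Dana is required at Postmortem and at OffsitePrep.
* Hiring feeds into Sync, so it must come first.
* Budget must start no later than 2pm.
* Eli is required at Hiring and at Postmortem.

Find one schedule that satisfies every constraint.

Hiring in 11am, Kickoff in 10am, Budget in 10am, Retro in 11am, OffsitePrep in 10am, Postmortem in 12pm, Demo in 10am, Sync in 12pm

Checking: Hiring(11am) before Postmortem(12pm); Demo(10am) before Hiring(11am); Hiring(11am) before Sync(12pm); Budget(10am) != Retro(11am); Hiring(11am) != Postmortem(12pm); Postmortem(12pm) != OffsitePrep(10am); Budget=10am in [10am,2pm].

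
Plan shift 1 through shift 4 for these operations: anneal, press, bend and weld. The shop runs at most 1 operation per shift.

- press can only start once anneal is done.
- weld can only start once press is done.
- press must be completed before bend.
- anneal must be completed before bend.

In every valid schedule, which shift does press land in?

Precedence pushes press to at least shift 2; downstream work caps press at shift 3.
So press is pinned to shift 2.

shift 2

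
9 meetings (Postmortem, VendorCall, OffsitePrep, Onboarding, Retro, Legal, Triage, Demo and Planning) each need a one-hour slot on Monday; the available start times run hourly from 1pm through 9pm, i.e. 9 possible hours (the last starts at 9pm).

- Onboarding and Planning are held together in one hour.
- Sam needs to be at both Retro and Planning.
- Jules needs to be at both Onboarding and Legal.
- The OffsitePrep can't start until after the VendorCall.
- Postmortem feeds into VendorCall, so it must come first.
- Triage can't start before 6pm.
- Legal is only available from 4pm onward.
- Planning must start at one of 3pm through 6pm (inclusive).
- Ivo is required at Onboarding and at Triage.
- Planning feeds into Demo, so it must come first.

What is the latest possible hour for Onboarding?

6pm

Onboarding must be in the same hour as Planning, which can't be before 3pm, so Onboarding is at least 3pm; Onboarding must be in the same hour as Planning, which can't be after 6pm, so Onboarding is at most 6pm.
Onboarding at 6pm is achievable: VendorCall -> 2pm, Triage -> 7pm, Planning -> 6pm, Retro -> 1pm, Postmortem -> 1pm, Legal -> 4pm, Demo -> 7pm, OffsitePrep -> 3pm, Onboarding -> 6pm.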